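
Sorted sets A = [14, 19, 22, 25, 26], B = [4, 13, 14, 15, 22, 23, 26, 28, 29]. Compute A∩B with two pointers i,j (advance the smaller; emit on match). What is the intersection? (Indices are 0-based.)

[i=0,j=0] 14>4 → j++
[i=0,j=1] 14>13 → j++
[i=0,j=2] 14==14 emit → i++,j++
[i=1,j=3] 19>15 → j++
[i=1,j=4] 19<22 → i++
[i=2,j=4] 22==22 emit → i++,j++
[i=3,j=5] 25>23 → j++
[i=3,j=6] 25<26 → i++
[i=4,j=6] 26==26 emit → i++,j++

intersection = [14, 22, 26]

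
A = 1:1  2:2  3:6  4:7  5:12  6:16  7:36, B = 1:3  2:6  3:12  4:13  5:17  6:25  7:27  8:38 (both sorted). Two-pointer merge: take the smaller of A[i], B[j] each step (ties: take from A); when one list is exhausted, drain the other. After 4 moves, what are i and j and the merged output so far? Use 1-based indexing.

i=4, j=2, merged so far=[1, 2, 3, 6]

[i=1,j=1] A[i]=1<=B[j]=3 take 1 → i++
[i=2,j=1] A[i]=2<=B[j]=3 take 2 → i++
[i=3,j=1] A[i]=6>B[j]=3 take 3 → j++
[i=3,j=2] A[i]=6<=B[j]=6 take 6 → i++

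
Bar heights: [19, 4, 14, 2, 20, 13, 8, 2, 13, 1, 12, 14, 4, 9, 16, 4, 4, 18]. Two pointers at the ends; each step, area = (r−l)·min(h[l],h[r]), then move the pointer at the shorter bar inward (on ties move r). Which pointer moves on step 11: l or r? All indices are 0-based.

l=0 r=17: min(19,18)*17=306 best=306 *, r--
l=0 r=16: min(19,4)*16=64 best=306, r--
l=0 r=15: min(19,4)*15=60 best=306, r--
l=0 r=14: min(19,16)*14=224 best=306, r--
l=0 r=13: min(19,9)*13=117 best=306, r--
l=0 r=12: min(19,4)*12=48 best=306, r--
l=0 r=11: min(19,14)*11=154 best=306, r--
l=0 r=10: min(19,12)*10=120 best=306, r--
l=0 r=9: min(19,1)*9=9 best=306, r--
l=0 r=8: min(19,13)*8=104 best=306, r--
l=0 r=7: min(19,2)*7=14 best=306, r--

r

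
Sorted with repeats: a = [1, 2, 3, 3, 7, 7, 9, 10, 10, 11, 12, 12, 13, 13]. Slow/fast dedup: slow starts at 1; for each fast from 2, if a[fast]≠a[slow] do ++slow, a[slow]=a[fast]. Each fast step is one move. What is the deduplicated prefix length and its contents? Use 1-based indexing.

length 9; prefix = [1, 2, 3, 7, 9, 10, 11, 12, 13]

(s=1,f=2) a[fast]=2≠a[slow]=1 write a[2]=2 → slow++,fast++
(s=2,f=3) a[fast]=3≠a[slow]=2 write a[3]=3 → slow++,fast++
(s=3,f=4) a[fast]=3=a[slow] dup → fast++
(s=3,f=5) a[fast]=7≠a[slow]=3 write a[4]=7 → slow++,fast++
(s=4,f=6) a[fast]=7=a[slow] dup → fast++
(s=4,f=7) a[fast]=9≠a[slow]=7 write a[5]=9 → slow++,fast++
(s=5,f=8) a[fast]=10≠a[slow]=9 write a[6]=10 → slow++,fast++
(s=6,f=9) a[fast]=10=a[slow] dup → fast++
(s=6,f=10) a[fast]=11≠a[slow]=10 write a[7]=11 → slow++,fast++
(s=7,f=11) a[fast]=12≠a[slow]=11 write a[8]=12 → slow++,fast++
(s=8,f=12) a[fast]=12=a[slow] dup → fast++
(s=8,f=13) a[fast]=13≠a[slow]=12 write a[9]=13 → slow++,fast++
(s=9,f=14) a[fast]=13=a[slow] dup → fast++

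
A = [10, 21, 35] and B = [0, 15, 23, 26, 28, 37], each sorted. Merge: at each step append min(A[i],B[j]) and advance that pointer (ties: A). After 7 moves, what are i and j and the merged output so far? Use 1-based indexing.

i=3, j=6, merged so far=[0, 10, 15, 21, 23, 26, 28]

[i=1,j=1] A[i]=10>B[j]=0 take 0 → j++
[i=1,j=2] A[i]=10<=B[j]=15 take 10 → i++
[i=2,j=2] A[i]=21>B[j]=15 take 15 → j++
[i=2,j=3] A[i]=21<=B[j]=23 take 21 → i++
[i=3,j=3] A[i]=35>B[j]=23 take 23 → j++
[i=3,j=4] A[i]=35>B[j]=26 take 26 → j++
[i=3,j=5] A[i]=35>B[j]=28 take 28 → j++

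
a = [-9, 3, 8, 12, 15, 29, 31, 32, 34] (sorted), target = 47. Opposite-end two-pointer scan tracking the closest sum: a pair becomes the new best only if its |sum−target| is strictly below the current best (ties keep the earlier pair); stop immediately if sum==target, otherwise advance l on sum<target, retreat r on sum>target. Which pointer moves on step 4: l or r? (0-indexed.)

l

[0,8] -9+34=25 d=22 * → l++
[1,8] 3+34=37 d=10 * → l++
[2,8] 8+34=42 d=5 * → l++
[3,8] 12+34=46 d=1 * → l++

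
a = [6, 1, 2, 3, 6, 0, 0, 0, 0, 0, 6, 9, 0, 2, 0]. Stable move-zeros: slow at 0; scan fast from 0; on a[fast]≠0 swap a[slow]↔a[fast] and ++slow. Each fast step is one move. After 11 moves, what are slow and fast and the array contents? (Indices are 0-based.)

(s=0,f=0) a[fast]=6≠0 swap→a[0]=6 → slow++,fast++
(s=1,f=1) a[fast]=1≠0 swap→a[1]=1 → slow++,fast++
(s=2,f=2) a[fast]=2≠0 swap→a[2]=2 → slow++,fast++
(s=3,f=3) a[fast]=3≠0 swap→a[3]=3 → slow++,fast++
(s=4,f=4) a[fast]=6≠0 swap→a[4]=6 → slow++,fast++
(s=5,f=5) a[fast]=0 → fast++
(s=5,f=6) a[fast]=0 → fast++
(s=5,f=7) a[fast]=0 → fast++
(s=5,f=8) a[fast]=0 → fast++
(s=5,f=9) a[fast]=0 → fast++
(s=5,f=10) a[fast]=6≠0 swap→a[5]=6 → slow++,fast++

slow=6, fast=11, a=[6, 1, 2, 3, 6, 6, 0, 0, 0, 0, 0, 9, 0, 2, 0]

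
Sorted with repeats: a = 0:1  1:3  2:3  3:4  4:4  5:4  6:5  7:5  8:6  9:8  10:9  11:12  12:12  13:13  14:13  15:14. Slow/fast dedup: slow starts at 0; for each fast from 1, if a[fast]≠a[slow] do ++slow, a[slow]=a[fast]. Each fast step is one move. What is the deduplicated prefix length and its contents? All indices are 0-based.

length 10; prefix = [1, 3, 4, 5, 6, 8, 9, 12, 13, 14]

slow=0 fast=1: a[fast]=3≠a[slow]=1 write a[1]=3, slow++,fast++
slow=1 fast=2: a[fast]=3=a[slow] dup, fast++
slow=1 fast=3: a[fast]=4≠a[slow]=3 write a[2]=4, slow++,fast++
slow=2 fast=4: a[fast]=4=a[slow] dup, fast++
slow=2 fast=5: a[fast]=4=a[slow] dup, fast++
slow=2 fast=6: a[fast]=5≠a[slow]=4 write a[3]=5, slow++,fast++
slow=3 fast=7: a[fast]=5=a[slow] dup, fast++
slow=3 fast=8: a[fast]=6≠a[slow]=5 write a[4]=6, slow++,fast++
slow=4 fast=9: a[fast]=8≠a[slow]=6 write a[5]=8, slow++,fast++
slow=5 fast=10: a[fast]=9≠a[slow]=8 write a[6]=9, slow++,fast++
slow=6 fast=11: a[fast]=12≠a[slow]=9 write a[7]=12, slow++,fast++
slow=7 fast=12: a[fast]=12=a[slow] dup, fast++
slow=7 fast=13: a[fast]=13≠a[slow]=12 write a[8]=13, slow++,fast++
slow=8 fast=14: a[fast]=13=a[slow] dup, fast++
slow=8 fast=15: a[fast]=14≠a[slow]=13 write a[9]=14, slow++,fast++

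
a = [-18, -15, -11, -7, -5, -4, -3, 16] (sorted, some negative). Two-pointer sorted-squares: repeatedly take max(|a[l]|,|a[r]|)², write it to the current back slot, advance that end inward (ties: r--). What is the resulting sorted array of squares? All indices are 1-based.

[9, 16, 25, 49, 121, 225, 256, 324]

[1,8] |-18|>|16| out[8]=324 → l++
[2,8] |-15|<=|16| out[7]=256 → r--
[2,7] |-15|>|-3| out[6]=225 → l++
[3,7] |-11|>|-3| out[5]=121 → l++
[4,7] |-7|>|-3| out[4]=49 → l++
[5,7] |-5|>|-3| out[3]=25 → l++
[6,7] |-4|>|-3| out[2]=16 → l++
[7,7] |-3|<=|-3| out[1]=9 → r--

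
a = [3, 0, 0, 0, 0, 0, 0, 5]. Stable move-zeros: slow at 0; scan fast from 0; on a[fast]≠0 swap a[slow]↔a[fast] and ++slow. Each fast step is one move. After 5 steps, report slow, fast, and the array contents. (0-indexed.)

slow=1, fast=5, a=[3, 0, 0, 0, 0, 0, 0, 5]

slow=0 fast=0: a[fast]=3≠0 swap→a[0]=3, slow++,fast++
slow=1 fast=1: a[fast]=0, fast++
slow=1 fast=2: a[fast]=0, fast++
slow=1 fast=3: a[fast]=0, fast++
slow=1 fast=4: a[fast]=0, fast++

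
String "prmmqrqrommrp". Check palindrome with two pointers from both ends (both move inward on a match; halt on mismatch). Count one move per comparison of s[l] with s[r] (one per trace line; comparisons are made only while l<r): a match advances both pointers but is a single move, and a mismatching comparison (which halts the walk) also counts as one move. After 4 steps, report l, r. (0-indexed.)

l=4, r=8

[0,12] 'p'=='p' → l++,r--
[1,11] 'r'=='r' → l++,r--
[2,10] 'm'=='m' → l++,r--
[3,9] 'm'=='m' → l++,r--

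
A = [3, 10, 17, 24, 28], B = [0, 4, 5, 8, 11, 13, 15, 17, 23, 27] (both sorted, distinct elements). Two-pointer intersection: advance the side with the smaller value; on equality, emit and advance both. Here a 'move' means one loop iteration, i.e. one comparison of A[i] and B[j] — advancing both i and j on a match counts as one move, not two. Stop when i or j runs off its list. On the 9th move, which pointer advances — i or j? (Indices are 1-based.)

i=1 j=1: 3>0, j++
i=1 j=2: 3<4, i++
i=2 j=2: 10>4, j++
i=2 j=3: 10>5, j++
i=2 j=4: 10>8, j++
i=2 j=5: 10<11, i++
i=3 j=5: 17>11, j++
i=3 j=6: 17>13, j++
i=3 j=7: 17>15, j++

j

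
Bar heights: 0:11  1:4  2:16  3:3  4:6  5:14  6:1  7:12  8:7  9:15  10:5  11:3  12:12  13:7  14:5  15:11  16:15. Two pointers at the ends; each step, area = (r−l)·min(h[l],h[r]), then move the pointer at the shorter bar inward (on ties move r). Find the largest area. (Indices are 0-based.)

l=0 r=16: min(11,15)*16=176 best=176 *, l++
l=1 r=16: min(4,15)*15=60 best=176, l++
l=2 r=16: min(16,15)*14=210 best=210 *, r--
l=2 r=15: min(16,11)*13=143 best=210, r--
l=2 r=14: min(16,5)*12=60 best=210, r--
l=2 r=13: min(16,7)*11=77 best=210, r--
l=2 r=12: min(16,12)*10=120 best=210, r--
l=2 r=11: min(16,3)*9=27 best=210, r--
l=2 r=10: min(16,5)*8=40 best=210, r--
l=2 r=9: min(16,15)*7=105 best=210, r--
l=2 r=8: min(16,7)*6=42 best=210, r--
l=2 r=7: min(16,12)*5=60 best=210, r--
l=2 r=6: min(16,1)*4=4 best=210, r--
l=2 r=5: min(16,14)*3=42 best=210, r--
l=2 r=4: min(16,6)*2=12 best=210, r--
l=2 r=3: min(16,3)*1=3 best=210, r--

max area = 210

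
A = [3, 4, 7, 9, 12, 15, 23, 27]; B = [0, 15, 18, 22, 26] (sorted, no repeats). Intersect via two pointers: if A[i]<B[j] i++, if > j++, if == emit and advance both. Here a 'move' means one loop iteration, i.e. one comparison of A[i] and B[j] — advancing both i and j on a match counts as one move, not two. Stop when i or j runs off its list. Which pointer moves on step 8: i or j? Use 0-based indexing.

j

[i=0,j=0] 3>0 → j++
[i=0,j=1] 3<15 → i++
[i=1,j=1] 4<15 → i++
[i=2,j=1] 7<15 → i++
[i=3,j=1] 9<15 → i++
[i=4,j=1] 12<15 → i++
[i=5,j=1] 15==15 emit → i++,j++
[i=6,j=2] 23>18 → j++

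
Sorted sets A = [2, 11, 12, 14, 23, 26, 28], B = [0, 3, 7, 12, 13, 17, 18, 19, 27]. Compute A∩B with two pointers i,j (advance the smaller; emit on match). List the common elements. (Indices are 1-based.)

intersection = [12]

i=1 j=1: 2>0, j++
i=1 j=2: 2<3, i++
i=2 j=2: 11>3, j++
i=2 j=3: 11>7, j++
i=2 j=4: 11<12, i++
i=3 j=4: 12==12 emit, i++,j++
i=4 j=5: 14>13, j++
i=4 j=6: 14<17, i++
i=5 j=6: 23>17, j++
i=5 j=7: 23>18, j++
i=5 j=8: 23>19, j++
i=5 j=9: 23<27, i++
i=6 j=9: 26<27, i++
i=7 j=9: 28>27, j++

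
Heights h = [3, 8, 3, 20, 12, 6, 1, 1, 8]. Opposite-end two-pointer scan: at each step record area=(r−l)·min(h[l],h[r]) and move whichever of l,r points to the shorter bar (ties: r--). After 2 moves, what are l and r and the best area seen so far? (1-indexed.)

l=1 r=9: min(3,8)*8=24 best=24 *, l++
l=2 r=9: min(8,8)*7=56 best=56 *, r--

l=2, r=8, best area=56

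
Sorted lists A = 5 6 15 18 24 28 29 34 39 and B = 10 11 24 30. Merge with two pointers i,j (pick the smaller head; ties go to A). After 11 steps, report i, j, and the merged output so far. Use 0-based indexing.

i=0 j=0: A[i]=5<=B[j]=10 take 5, i++
i=1 j=0: A[i]=6<=B[j]=10 take 6, i++
i=2 j=0: A[i]=15>B[j]=10 take 10, j++
i=2 j=1: A[i]=15>B[j]=11 take 11, j++
i=2 j=2: A[i]=15<=B[j]=24 take 15, i++
i=3 j=2: A[i]=18<=B[j]=24 take 18, i++
i=4 j=2: A[i]=24<=B[j]=24 take 24, i++
i=5 j=2: A[i]=28>B[j]=24 take 24, j++
i=5 j=3: A[i]=28<=B[j]=30 take 28, i++
i=6 j=3: A[i]=29<=B[j]=30 take 29, i++
i=7 j=3: A[i]=34>B[j]=30 take 30, j++

i=7, j=4, merged so far=[5, 6, 10, 11, 15, 18, 24, 24, 28, 29, 30]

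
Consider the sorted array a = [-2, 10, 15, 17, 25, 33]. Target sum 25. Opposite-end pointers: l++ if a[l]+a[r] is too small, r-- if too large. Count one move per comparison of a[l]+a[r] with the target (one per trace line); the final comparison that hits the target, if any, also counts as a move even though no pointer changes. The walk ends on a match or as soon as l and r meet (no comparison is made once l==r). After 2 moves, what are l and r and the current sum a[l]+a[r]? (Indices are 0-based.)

l=0 r=5: -2+33=31 >25, r--
l=0 r=4: -2+25=23 <25, l++

l=1, r=4, sum=35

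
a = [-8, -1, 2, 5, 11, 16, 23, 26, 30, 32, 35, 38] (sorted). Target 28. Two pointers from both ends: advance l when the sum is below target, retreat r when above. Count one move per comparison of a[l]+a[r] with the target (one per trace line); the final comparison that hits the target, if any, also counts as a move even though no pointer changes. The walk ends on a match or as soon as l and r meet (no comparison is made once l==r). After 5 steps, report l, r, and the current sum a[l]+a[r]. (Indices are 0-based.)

[0,11] -8+38=30 >28 → r--
[0,10] -8+35=27 <28 → l++
[1,10] -1+35=34 >28 → r--
[1,9] -1+32=31 >28 → r--
[1,8] -1+30=29 >28 → r--

l=1, r=7, sum=25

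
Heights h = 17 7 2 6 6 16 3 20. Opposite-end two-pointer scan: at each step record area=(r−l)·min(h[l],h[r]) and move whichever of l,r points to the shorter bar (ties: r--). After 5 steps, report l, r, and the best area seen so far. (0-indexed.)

l=0 r=7: min(17,20)*7=119 best=119 *, l++
l=1 r=7: min(7,20)*6=42 best=119, l++
l=2 r=7: min(2,20)*5=10 best=119, l++
l=3 r=7: min(6,20)*4=24 best=119, l++
l=4 r=7: min(6,20)*3=18 best=119, l++

l=5, r=7, best area=119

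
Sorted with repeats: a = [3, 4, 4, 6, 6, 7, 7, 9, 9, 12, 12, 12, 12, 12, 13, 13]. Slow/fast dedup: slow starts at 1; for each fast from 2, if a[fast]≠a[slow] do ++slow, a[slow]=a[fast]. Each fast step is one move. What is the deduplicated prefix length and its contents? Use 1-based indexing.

(s=1,f=2) a[fast]=4≠a[slow]=3 write a[2]=4 → slow++,fast++
(s=2,f=3) a[fast]=4=a[slow] dup → fast++
(s=2,f=4) a[fast]=6≠a[slow]=4 write a[3]=6 → slow++,fast++
(s=3,f=5) a[fast]=6=a[slow] dup → fast++
(s=3,f=6) a[fast]=7≠a[slow]=6 write a[4]=7 → slow++,fast++
(s=4,f=7) a[fast]=7=a[slow] dup → fast++
(s=4,f=8) a[fast]=9≠a[slow]=7 write a[5]=9 → slow++,fast++
(s=5,f=9) a[fast]=9=a[slow] dup → fast++
(s=5,f=10) a[fast]=12≠a[slow]=9 write a[6]=12 → slow++,fast++
(s=6,f=11) a[fast]=12=a[slow] dup → fast++
(s=6,f=12) a[fast]=12=a[slow] dup → fast++
(s=6,f=13) a[fast]=12=a[slow] dup → fast++
(s=6,f=14) a[fast]=12=a[slow] dup → fast++
(s=6,f=15) a[fast]=13≠a[slow]=12 write a[7]=13 → slow++,fast++
(s=7,f=16) a[fast]=13=a[slow] dup → fast++

length 7; prefix = [3, 4, 6, 7, 9, 12, 13]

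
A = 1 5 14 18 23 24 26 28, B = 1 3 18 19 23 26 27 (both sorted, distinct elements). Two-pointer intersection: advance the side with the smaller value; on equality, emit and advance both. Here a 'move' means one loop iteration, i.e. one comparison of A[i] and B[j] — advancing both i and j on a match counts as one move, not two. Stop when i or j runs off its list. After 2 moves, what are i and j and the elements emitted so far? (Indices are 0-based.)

[i=0,j=0] 1==1 emit → i++,j++
[i=1,j=1] 5>3 → j++

i=1, j=2, emitted=[1]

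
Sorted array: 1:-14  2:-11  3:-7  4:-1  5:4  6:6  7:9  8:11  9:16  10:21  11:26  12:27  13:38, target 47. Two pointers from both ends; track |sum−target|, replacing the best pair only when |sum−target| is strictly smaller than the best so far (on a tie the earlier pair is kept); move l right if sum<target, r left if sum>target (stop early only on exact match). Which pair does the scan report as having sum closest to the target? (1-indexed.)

[1,13] -14+38=24 d=23 * → l++
[2,13] -11+38=27 d=20 * → l++
[3,13] -7+38=31 d=16 * → l++
[4,13] -1+38=37 d=10 * → l++
[5,13] 4+38=42 d=5 * → l++
[6,13] 6+38=44 d=3 * → l++
[7,13] 9+38=47 d=0 * → stop

pair (9, 38) with sum 47 (|Δ|=0)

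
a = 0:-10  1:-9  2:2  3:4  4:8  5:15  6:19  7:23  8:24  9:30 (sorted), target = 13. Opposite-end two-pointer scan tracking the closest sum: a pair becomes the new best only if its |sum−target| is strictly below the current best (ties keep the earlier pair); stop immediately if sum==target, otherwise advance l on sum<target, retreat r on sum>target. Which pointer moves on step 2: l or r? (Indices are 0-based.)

r

l=0 r=9: -10+30=20 d=7 *, r--
l=0 r=8: -10+24=14 d=1 *, r--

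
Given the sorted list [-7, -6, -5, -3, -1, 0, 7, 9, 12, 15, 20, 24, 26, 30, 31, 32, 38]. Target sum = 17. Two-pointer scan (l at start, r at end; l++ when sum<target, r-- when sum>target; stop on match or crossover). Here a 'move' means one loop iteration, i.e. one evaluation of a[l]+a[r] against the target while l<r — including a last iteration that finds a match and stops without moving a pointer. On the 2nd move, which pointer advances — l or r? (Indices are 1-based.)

r

l=1 r=17: -7+38=31 >17, r--
l=1 r=16: -7+32=25 >17, r--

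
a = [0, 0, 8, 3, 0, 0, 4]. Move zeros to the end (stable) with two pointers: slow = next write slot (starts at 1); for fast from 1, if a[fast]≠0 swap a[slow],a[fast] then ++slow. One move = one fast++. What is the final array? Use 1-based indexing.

slow=1 fast=1: a[fast]=0, fast++
slow=1 fast=2: a[fast]=0, fast++
slow=1 fast=3: a[fast]=8≠0 swap→a[1]=8, slow++,fast++
slow=2 fast=4: a[fast]=3≠0 swap→a[2]=3, slow++,fast++
slow=3 fast=5: a[fast]=0, fast++
slow=3 fast=6: a[fast]=0, fast++
slow=3 fast=7: a[fast]=4≠0 swap→a[3]=4, slow++,fast++

[8, 3, 4, 0, 0, 0, 0]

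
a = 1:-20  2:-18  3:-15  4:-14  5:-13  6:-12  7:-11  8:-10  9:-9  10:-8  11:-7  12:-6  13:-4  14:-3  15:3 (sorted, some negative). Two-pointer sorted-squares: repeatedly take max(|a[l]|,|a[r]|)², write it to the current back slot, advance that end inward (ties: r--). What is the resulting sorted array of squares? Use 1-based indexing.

[9, 9, 16, 36, 49, 64, 81, 100, 121, 144, 169, 196, 225, 324, 400]

l=1 r=15: |-20|>|3| out[15]=400, l++
l=2 r=15: |-18|>|3| out[14]=324, l++
l=3 r=15: |-15|>|3| out[13]=225, l++
l=4 r=15: |-14|>|3| out[12]=196, l++
l=5 r=15: |-13|>|3| out[11]=169, l++
l=6 r=15: |-12|>|3| out[10]=144, l++
l=7 r=15: |-11|>|3| out[9]=121, l++
l=8 r=15: |-10|>|3| out[8]=100, l++
l=9 r=15: |-9|>|3| out[7]=81, l++
l=10 r=15: |-8|>|3| out[6]=64, l++
l=11 r=15: |-7|>|3| out[5]=49, l++
l=12 r=15: |-6|>|3| out[4]=36, l++
l=13 r=15: |-4|>|3| out[3]=16, l++
l=14 r=15: |-3|<=|3| out[2]=9, r--
l=14 r=14: |-3|<=|-3| out[1]=9, r--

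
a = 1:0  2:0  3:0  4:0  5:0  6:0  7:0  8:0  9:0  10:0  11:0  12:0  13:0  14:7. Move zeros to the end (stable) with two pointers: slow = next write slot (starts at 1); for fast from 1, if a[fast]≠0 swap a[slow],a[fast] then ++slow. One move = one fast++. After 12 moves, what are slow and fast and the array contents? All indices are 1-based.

slow=1 fast=1: a[fast]=0, fast++
slow=1 fast=2: a[fast]=0, fast++
slow=1 fast=3: a[fast]=0, fast++
slow=1 fast=4: a[fast]=0, fast++
slow=1 fast=5: a[fast]=0, fast++
slow=1 fast=6: a[fast]=0, fast++
slow=1 fast=7: a[fast]=0, fast++
slow=1 fast=8: a[fast]=0, fast++
slow=1 fast=9: a[fast]=0, fast++
slow=1 fast=10: a[fast]=0, fast++
slow=1 fast=11: a[fast]=0, fast++
slow=1 fast=12: a[fast]=0, fast++

slow=1, fast=13, a=[0, 0, 0, 0, 0, 0, 0, 0, 0, 0, 0, 0, 0, 7]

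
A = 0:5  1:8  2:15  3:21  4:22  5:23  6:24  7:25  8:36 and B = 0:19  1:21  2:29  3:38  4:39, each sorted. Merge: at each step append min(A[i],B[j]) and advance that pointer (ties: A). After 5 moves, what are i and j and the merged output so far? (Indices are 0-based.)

i=4, j=1, merged so far=[5, 8, 15, 19, 21]

[i=0,j=0] A[i]=5<=B[j]=19 take 5 → i++
[i=1,j=0] A[i]=8<=B[j]=19 take 8 → i++
[i=2,j=0] A[i]=15<=B[j]=19 take 15 → i++
[i=3,j=0] A[i]=21>B[j]=19 take 19 → j++
[i=3,j=1] A[i]=21<=B[j]=21 take 21 → i++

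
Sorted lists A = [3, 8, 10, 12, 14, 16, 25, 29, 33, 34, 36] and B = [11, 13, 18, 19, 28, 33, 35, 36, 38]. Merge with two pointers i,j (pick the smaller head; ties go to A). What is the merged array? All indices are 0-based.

[3, 8, 10, 11, 12, 13, 14, 16, 18, 19, 25, 28, 29, 33, 33, 34, 35, 36, 36, 38]

i=0 j=0: A[i]=3<=B[j]=11 take 3, i++
i=1 j=0: A[i]=8<=B[j]=11 take 8, i++
i=2 j=0: A[i]=10<=B[j]=11 take 10, i++
i=3 j=0: A[i]=12>B[j]=11 take 11, j++
i=3 j=1: A[i]=12<=B[j]=13 take 12, i++
i=4 j=1: A[i]=14>B[j]=13 take 13, j++
i=4 j=2: A[i]=14<=B[j]=18 take 14, i++
i=5 j=2: A[i]=16<=B[j]=18 take 16, i++
i=6 j=2: A[i]=25>B[j]=18 take 18, j++
i=6 j=3: A[i]=25>B[j]=19 take 19, j++
i=6 j=4: A[i]=25<=B[j]=28 take 25, i++
i=7 j=4: A[i]=29>B[j]=28 take 28, j++
i=7 j=5: A[i]=29<=B[j]=33 take 29, i++
i=8 j=5: A[i]=33<=B[j]=33 take 33, i++
i=9 j=5: A[i]=34>B[j]=33 take 33, j++
i=9 j=6: A[i]=34<=B[j]=35 take 34, i++
i=10 j=6: A[i]=36>B[j]=35 take 35, j++
i=10 j=7: A[i]=36<=B[j]=36 take 36, i++
i=11 j=7: A done, take B[j]=36, j++
i=11 j=8: A done, take B[j]=38, j++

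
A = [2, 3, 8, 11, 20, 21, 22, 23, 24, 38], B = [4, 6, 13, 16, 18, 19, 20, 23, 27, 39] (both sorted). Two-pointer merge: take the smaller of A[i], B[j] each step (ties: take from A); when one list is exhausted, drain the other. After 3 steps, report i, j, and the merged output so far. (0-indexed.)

i=2, j=1, merged so far=[2, 3, 4]

i=0 j=0: A[i]=2<=B[j]=4 take 2, i++
i=1 j=0: A[i]=3<=B[j]=4 take 3, i++
i=2 j=0: A[i]=8>B[j]=4 take 4, j++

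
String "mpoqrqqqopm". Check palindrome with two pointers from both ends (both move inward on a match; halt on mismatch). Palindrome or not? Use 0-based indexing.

[0,10] 'm'=='m' → l++,r--
[1,9] 'p'=='p' → l++,r--
[2,8] 'o'=='o' → l++,r--
[3,7] 'q'=='q' → l++,r--
[4,6] 'r'!='q' → stop

not a palindrome (mismatch at 4,6)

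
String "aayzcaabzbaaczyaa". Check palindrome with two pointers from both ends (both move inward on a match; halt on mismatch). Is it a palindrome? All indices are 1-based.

l=1 r=17: 'a'=='a', l++,r--
l=2 r=16: 'a'=='a', l++,r--
l=3 r=15: 'y'=='y', l++,r--
l=4 r=14: 'z'=='z', l++,r--
l=5 r=13: 'c'=='c', l++,r--
l=6 r=12: 'a'=='a', l++,r--
l=7 r=11: 'a'=='a', l++,r--
l=8 r=10: 'b'=='b', l++,r--

palindrome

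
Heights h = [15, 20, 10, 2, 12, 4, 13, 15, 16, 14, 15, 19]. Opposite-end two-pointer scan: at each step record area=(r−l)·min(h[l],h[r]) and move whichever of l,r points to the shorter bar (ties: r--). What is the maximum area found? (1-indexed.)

l=1 r=12: min(15,19)*11=165 best=165 *, l++
l=2 r=12: min(20,19)*10=190 best=190 *, r--
l=2 r=11: min(20,15)*9=135 best=190, r--
l=2 r=10: min(20,14)*8=112 best=190, r--
l=2 r=9: min(20,16)*7=112 best=190, r--
l=2 r=8: min(20,15)*6=90 best=190, r--
l=2 r=7: min(20,13)*5=65 best=190, r--
l=2 r=6: min(20,4)*4=16 best=190, r--
l=2 r=5: min(20,12)*3=36 best=190, r--
l=2 r=4: min(20,2)*2=4 best=190, r--
l=2 r=3: min(20,10)*1=10 best=190, r--

max area = 190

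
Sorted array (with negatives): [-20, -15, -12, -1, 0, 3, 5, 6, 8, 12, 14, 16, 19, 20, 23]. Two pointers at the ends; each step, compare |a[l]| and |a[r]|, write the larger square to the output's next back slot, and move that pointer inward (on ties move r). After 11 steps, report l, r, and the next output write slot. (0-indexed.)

[0,14] |-20|<=|23| out[14]=529 → r--
[0,13] |-20|<=|20| out[13]=400 → r--
[0,12] |-20|>|19| out[12]=400 → l++
[1,12] |-15|<=|19| out[11]=361 → r--
[1,11] |-15|<=|16| out[10]=256 → r--
[1,10] |-15|>|14| out[9]=225 → l++
[2,10] |-12|<=|14| out[8]=196 → r--
[2,9] |-12|<=|12| out[7]=144 → r--
[2,8] |-12|>|8| out[6]=144 → l++
[3,8] |-1|<=|8| out[5]=64 → r--
[3,7] |-1|<=|6| out[4]=36 → r--

l=3, r=6, next write slot=3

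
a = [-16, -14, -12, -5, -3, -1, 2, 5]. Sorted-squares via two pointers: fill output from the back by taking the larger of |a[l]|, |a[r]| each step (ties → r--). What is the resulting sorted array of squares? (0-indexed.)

[1, 4, 9, 25, 25, 144, 196, 256]

l=0 r=7: |-16|>|5| out[7]=256, l++
l=1 r=7: |-14|>|5| out[6]=196, l++
l=2 r=7: |-12|>|5| out[5]=144, l++
l=3 r=7: |-5|<=|5| out[4]=25, r--
l=3 r=6: |-5|>|2| out[3]=25, l++
l=4 r=6: |-3|>|2| out[2]=9, l++
l=5 r=6: |-1|<=|2| out[1]=4, r--
l=5 r=5: |-1|<=|-1| out[0]=1, r--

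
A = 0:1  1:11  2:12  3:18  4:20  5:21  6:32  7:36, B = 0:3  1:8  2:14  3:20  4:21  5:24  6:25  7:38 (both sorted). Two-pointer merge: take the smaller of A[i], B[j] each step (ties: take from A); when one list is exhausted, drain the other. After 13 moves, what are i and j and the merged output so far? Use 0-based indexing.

i=0 j=0: A[i]=1<=B[j]=3 take 1, i++
i=1 j=0: A[i]=11>B[j]=3 take 3, j++
i=1 j=1: A[i]=11>B[j]=8 take 8, j++
i=1 j=2: A[i]=11<=B[j]=14 take 11, i++
i=2 j=2: A[i]=12<=B[j]=14 take 12, i++
i=3 j=2: A[i]=18>B[j]=14 take 14, j++
i=3 j=3: A[i]=18<=B[j]=20 take 18, i++
i=4 j=3: A[i]=20<=B[j]=20 take 20, i++
i=5 j=3: A[i]=21>B[j]=20 take 20, j++
i=5 j=4: A[i]=21<=B[j]=21 take 21, i++
i=6 j=4: A[i]=32>B[j]=21 take 21, j++
i=6 j=5: A[i]=32>B[j]=24 take 24, j++
i=6 j=6: A[i]=32>B[j]=25 take 25, j++

i=6, j=7, merged so far=[1, 3, 8, 11, 12, 14, 18, 20, 20, 21, 21, 24, 25]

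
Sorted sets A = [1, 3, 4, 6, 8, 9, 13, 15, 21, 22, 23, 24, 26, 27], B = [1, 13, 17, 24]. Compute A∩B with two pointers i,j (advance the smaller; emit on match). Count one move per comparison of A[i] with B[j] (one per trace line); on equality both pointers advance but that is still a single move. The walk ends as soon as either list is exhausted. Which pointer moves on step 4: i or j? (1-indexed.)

i

i=1 j=1: 1==1 emit, i++,j++
i=2 j=2: 3<13, i++
i=3 j=2: 4<13, i++
i=4 j=2: 6<13, i++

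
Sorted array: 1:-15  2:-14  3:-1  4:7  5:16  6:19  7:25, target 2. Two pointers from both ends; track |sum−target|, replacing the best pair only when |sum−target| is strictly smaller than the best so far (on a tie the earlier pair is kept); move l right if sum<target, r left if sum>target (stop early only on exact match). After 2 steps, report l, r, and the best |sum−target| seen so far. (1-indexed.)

l=1, r=5, best |Δ|=2

[1,7] -15+25=10 d=8 * → r--
[1,6] -15+19=4 d=2 * → r--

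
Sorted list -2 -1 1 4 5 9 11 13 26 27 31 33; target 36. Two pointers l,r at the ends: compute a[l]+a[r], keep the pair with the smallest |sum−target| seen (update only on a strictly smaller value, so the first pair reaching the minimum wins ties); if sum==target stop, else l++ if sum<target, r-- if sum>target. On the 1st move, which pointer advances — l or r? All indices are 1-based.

l=1 r=12: -2+33=31 d=5 *, l++

l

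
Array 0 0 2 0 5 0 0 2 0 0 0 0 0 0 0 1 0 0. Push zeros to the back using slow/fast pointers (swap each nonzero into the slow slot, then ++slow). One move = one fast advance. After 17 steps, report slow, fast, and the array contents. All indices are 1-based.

slow=5, fast=18, a=[2, 5, 2, 1, 0, 0, 0, 0, 0, 0, 0, 0, 0, 0, 0, 0, 0, 0]

slow=1 fast=1: a[fast]=0, fast++
slow=1 fast=2: a[fast]=0, fast++
slow=1 fast=3: a[fast]=2≠0 swap→a[1]=2, slow++,fast++
slow=2 fast=4: a[fast]=0, fast++
slow=2 fast=5: a[fast]=5≠0 swap→a[2]=5, slow++,fast++
slow=3 fast=6: a[fast]=0, fast++
slow=3 fast=7: a[fast]=0, fast++
slow=3 fast=8: a[fast]=2≠0 swap→a[3]=2, slow++,fast++
slow=4 fast=9: a[fast]=0, fast++
slow=4 fast=10: a[fast]=0, fast++
slow=4 fast=11: a[fast]=0, fast++
slow=4 fast=12: a[fast]=0, fast++
slow=4 fast=13: a[fast]=0, fast++
slow=4 fast=14: a[fast]=0, fast++
slow=4 fast=15: a[fast]=0, fast++
slow=4 fast=16: a[fast]=1≠0 swap→a[4]=1, slow++,fast++
slow=5 fast=17: a[fast]=0, fast++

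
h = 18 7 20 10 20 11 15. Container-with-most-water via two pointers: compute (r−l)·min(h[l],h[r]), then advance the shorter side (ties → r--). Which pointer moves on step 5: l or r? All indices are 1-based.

[1,7] min(18,15)*6=90 best=90 * → r--
[1,6] min(18,11)*5=55 best=90 → r--
[1,5] min(18,20)*4=72 best=90 → l++
[2,5] min(7,20)*3=21 best=90 → l++
[3,5] min(20,20)*2=40 best=90 → r--

r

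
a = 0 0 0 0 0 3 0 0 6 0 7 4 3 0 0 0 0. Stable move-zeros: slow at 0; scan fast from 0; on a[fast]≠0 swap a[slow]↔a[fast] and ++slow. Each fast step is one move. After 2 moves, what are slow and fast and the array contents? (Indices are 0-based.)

slow=0, fast=2, a=[0, 0, 0, 0, 0, 3, 0, 0, 6, 0, 7, 4, 3, 0, 0, 0, 0]

(s=0,f=0) a[fast]=0 → fast++
(s=0,f=1) a[fast]=0 → fast++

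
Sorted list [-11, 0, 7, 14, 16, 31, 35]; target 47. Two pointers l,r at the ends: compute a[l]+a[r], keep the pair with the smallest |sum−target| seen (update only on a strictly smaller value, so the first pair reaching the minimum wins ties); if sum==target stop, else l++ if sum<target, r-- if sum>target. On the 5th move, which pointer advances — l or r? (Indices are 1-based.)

[1,7] -11+35=24 d=23 * → l++
[2,7] 0+35=35 d=12 * → l++
[3,7] 7+35=42 d=5 * → l++
[4,7] 14+35=49 d=2 * → r--
[4,6] 14+31=45 d=2 → l++

l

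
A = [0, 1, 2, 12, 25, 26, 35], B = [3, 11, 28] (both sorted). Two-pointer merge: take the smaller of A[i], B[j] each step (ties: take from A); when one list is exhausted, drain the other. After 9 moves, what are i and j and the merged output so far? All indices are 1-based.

[i=1,j=1] A[i]=0<=B[j]=3 take 0 → i++
[i=2,j=1] A[i]=1<=B[j]=3 take 1 → i++
[i=3,j=1] A[i]=2<=B[j]=3 take 2 → i++
[i=4,j=1] A[i]=12>B[j]=3 take 3 → j++
[i=4,j=2] A[i]=12>B[j]=11 take 11 → j++
[i=4,j=3] A[i]=12<=B[j]=28 take 12 → i++
[i=5,j=3] A[i]=25<=B[j]=28 take 25 → i++
[i=6,j=3] A[i]=26<=B[j]=28 take 26 → i++
[i=7,j=3] A[i]=35>B[j]=28 take 28 → j++

i=7, j=4, merged so far=[0, 1, 2, 3, 11, 12, 25, 26, 28]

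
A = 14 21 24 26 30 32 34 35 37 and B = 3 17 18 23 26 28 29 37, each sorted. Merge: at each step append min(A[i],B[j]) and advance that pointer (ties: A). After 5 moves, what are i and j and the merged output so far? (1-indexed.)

i=3, j=4, merged so far=[3, 14, 17, 18, 21]

[i=1,j=1] A[i]=14>B[j]=3 take 3 → j++
[i=1,j=2] A[i]=14<=B[j]=17 take 14 → i++
[i=2,j=2] A[i]=21>B[j]=17 take 17 → j++
[i=2,j=3] A[i]=21>B[j]=18 take 18 → j++
[i=2,j=4] A[i]=21<=B[j]=23 take 21 → i++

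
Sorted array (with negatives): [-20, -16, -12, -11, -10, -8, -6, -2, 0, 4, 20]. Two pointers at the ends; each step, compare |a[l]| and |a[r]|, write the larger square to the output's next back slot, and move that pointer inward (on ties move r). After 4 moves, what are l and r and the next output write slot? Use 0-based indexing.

l=3, r=9, next write slot=6

l=0 r=10: |-20|<=|20| out[10]=400, r--
l=0 r=9: |-20|>|4| out[9]=400, l++
l=1 r=9: |-16|>|4| out[8]=256, l++
l=2 r=9: |-12|>|4| out[7]=144, l++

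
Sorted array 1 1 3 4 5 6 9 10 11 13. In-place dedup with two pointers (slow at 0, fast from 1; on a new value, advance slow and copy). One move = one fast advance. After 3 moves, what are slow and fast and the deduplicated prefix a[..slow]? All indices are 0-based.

slow=2, fast=4, prefix=[1, 3, 4]

slow=0 fast=1: a[fast]=1=a[slow] dup, fast++
slow=0 fast=2: a[fast]=3≠a[slow]=1 write a[1]=3, slow++,fast++
slow=1 fast=3: a[fast]=4≠a[slow]=3 write a[2]=4, slow++,fast++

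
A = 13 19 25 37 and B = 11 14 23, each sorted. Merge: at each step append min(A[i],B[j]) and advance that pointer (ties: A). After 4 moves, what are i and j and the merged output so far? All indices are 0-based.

i=2, j=2, merged so far=[11, 13, 14, 19]

i=0 j=0: A[i]=13>B[j]=11 take 11, j++
i=0 j=1: A[i]=13<=B[j]=14 take 13, i++
i=1 j=1: A[i]=19>B[j]=14 take 14, j++
i=1 j=2: A[i]=19<=B[j]=23 take 19, i++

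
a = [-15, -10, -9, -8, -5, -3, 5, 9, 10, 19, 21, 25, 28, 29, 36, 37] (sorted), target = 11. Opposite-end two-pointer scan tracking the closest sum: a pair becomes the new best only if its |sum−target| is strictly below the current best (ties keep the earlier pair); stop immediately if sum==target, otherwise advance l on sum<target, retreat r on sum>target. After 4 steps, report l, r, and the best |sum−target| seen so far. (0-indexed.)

l=0, r=11, best |Δ|=2

l=0 r=15: -15+37=22 d=11 *, r--
l=0 r=14: -15+36=21 d=10 *, r--
l=0 r=13: -15+29=14 d=3 *, r--
l=0 r=12: -15+28=13 d=2 *, r--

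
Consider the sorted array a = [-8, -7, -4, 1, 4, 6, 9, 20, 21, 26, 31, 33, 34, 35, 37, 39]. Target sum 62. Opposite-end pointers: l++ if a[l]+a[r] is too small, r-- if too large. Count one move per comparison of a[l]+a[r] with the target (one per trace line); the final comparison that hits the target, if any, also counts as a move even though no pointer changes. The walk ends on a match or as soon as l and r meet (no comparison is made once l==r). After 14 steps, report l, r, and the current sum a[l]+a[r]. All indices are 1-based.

l=11, r=12, sum=64

[1,16] -8+39=31 <62 → l++
[2,16] -7+39=32 <62 → l++
[3,16] -4+39=35 <62 → l++
[4,16] 1+39=40 <62 → l++
[5,16] 4+39=43 <62 → l++
[6,16] 6+39=45 <62 → l++
[7,16] 9+39=48 <62 → l++
[8,16] 20+39=59 <62 → l++
[9,16] 21+39=60 <62 → l++
[10,16] 26+39=65 >62 → r--
[10,15] 26+37=63 >62 → r--
[10,14] 26+35=61 <62 → l++
[11,14] 31+35=66 >62 → r--
[11,13] 31+34=65 >62 → r--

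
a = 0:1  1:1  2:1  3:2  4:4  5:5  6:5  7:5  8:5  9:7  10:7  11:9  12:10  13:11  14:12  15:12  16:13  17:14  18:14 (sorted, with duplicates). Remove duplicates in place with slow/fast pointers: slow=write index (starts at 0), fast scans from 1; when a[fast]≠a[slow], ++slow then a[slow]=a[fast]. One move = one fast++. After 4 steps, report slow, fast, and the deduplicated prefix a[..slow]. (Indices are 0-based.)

slow=2, fast=5, prefix=[1, 2, 4]

(s=0,f=1) a[fast]=1=a[slow] dup → fast++
(s=0,f=2) a[fast]=1=a[slow] dup → fast++
(s=0,f=3) a[fast]=2≠a[slow]=1 write a[1]=2 → slow++,fast++
(s=1,f=4) a[fast]=4≠a[slow]=2 write a[2]=4 → slow++,fast++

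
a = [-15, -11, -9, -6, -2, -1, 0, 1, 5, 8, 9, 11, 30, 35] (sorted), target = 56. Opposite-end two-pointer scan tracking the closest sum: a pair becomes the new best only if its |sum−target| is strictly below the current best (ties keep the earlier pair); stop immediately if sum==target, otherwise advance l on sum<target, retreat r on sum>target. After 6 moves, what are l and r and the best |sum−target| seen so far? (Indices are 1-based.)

l=7, r=14, best |Δ|=22

[1,14] -15+35=20 d=36 * → l++
[2,14] -11+35=24 d=32 * → l++
[3,14] -9+35=26 d=30 * → l++
[4,14] -6+35=29 d=27 * → l++
[5,14] -2+35=33 d=23 * → l++
[6,14] -1+35=34 d=22 * → l++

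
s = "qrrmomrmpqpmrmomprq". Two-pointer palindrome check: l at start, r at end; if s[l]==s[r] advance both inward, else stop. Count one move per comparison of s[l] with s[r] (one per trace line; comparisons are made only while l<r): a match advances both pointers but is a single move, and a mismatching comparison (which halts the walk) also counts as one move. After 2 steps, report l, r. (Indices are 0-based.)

[0,18] 'q'=='q' → l++,r--
[1,17] 'r'=='r' → l++,r--

l=2, r=16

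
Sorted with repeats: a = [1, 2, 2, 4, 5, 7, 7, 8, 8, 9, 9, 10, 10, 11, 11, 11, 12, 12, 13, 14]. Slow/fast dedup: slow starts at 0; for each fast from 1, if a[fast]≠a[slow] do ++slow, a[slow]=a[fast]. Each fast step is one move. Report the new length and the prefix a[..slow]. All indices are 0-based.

length 12; prefix = [1, 2, 4, 5, 7, 8, 9, 10, 11, 12, 13, 14]

slow=0 fast=1: a[fast]=2≠a[slow]=1 write a[1]=2, slow++,fast++
slow=1 fast=2: a[fast]=2=a[slow] dup, fast++
slow=1 fast=3: a[fast]=4≠a[slow]=2 write a[2]=4, slow++,fast++
slow=2 fast=4: a[fast]=5≠a[slow]=4 write a[3]=5, slow++,fast++
slow=3 fast=5: a[fast]=7≠a[slow]=5 write a[4]=7, slow++,fast++
slow=4 fast=6: a[fast]=7=a[slow] dup, fast++
slow=4 fast=7: a[fast]=8≠a[slow]=7 write a[5]=8, slow++,fast++
slow=5 fast=8: a[fast]=8=a[slow] dup, fast++
slow=5 fast=9: a[fast]=9≠a[slow]=8 write a[6]=9, slow++,fast++
slow=6 fast=10: a[fast]=9=a[slow] dup, fast++
slow=6 fast=11: a[fast]=10≠a[slow]=9 write a[7]=10, slow++,fast++
slow=7 fast=12: a[fast]=10=a[slow] dup, fast++
slow=7 fast=13: a[fast]=11≠a[slow]=10 write a[8]=11, slow++,fast++
slow=8 fast=14: a[fast]=11=a[slow] dup, fast++
slow=8 fast=15: a[fast]=11=a[slow] dup, fast++
slow=8 fast=16: a[fast]=12≠a[slow]=11 write a[9]=12, slow++,fast++
slow=9 fast=17: a[fast]=12=a[slow] dup, fast++
slow=9 fast=18: a[fast]=13≠a[slow]=12 write a[10]=13, slow++,fast++
slow=10 fast=19: a[fast]=14≠a[slow]=13 write a[11]=14, slow++,fast++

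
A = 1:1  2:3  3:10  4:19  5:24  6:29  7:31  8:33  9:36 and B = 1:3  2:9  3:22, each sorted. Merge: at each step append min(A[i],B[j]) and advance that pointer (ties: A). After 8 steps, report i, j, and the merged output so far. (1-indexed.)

i=6, j=4, merged so far=[1, 3, 3, 9, 10, 19, 22, 24]

i=1 j=1: A[i]=1<=B[j]=3 take 1, i++
i=2 j=1: A[i]=3<=B[j]=3 take 3, i++
i=3 j=1: A[i]=10>B[j]=3 take 3, j++
i=3 j=2: A[i]=10>B[j]=9 take 9, j++
i=3 j=3: A[i]=10<=B[j]=22 take 10, i++
i=4 j=3: A[i]=19<=B[j]=22 take 19, i++
i=5 j=3: A[i]=24>B[j]=22 take 22, j++
i=5 j=4: B done, take A[i]=24, i++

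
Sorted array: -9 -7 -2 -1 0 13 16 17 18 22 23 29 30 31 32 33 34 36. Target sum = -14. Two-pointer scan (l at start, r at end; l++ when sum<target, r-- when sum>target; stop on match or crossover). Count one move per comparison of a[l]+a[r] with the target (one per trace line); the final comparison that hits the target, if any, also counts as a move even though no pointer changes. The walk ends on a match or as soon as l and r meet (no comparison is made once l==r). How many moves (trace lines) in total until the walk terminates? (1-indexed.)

[1,18] -9+36=27 >-14 → r--
[1,17] -9+34=25 >-14 → r--
[1,16] -9+33=24 >-14 → r--
[1,15] -9+32=23 >-14 → r--
[1,14] -9+31=22 >-14 → r--
[1,13] -9+30=21 >-14 → r--
[1,12] -9+29=20 >-14 → r--
[1,11] -9+23=14 >-14 → r--
[1,10] -9+22=13 >-14 → r--
[1,9] -9+18=9 >-14 → r--
[1,8] -9+17=8 >-14 → r--
[1,7] -9+16=7 >-14 → r--
[1,6] -9+13=4 >-14 → r--
[1,5] -9+0=-9 >-14 → r--
[1,4] -9+-1=-10 >-14 → r--
[1,3] -9+-2=-11 >-14 → r--
[1,2] -9+-7=-16 <-14 → l++

17 moves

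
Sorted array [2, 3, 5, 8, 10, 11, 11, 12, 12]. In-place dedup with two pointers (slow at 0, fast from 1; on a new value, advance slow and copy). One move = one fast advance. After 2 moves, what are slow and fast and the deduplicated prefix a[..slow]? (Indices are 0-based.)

slow=0 fast=1: a[fast]=3≠a[slow]=2 write a[1]=3, slow++,fast++
slow=1 fast=2: a[fast]=5≠a[slow]=3 write a[2]=5, slow++,fast++

slow=2, fast=3, prefix=[2, 3, 5]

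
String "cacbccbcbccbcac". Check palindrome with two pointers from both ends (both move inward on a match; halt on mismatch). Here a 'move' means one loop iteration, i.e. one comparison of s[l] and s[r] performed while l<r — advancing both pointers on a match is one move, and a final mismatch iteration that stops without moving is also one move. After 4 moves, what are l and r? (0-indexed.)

l=4, r=10

[0,14] 'c'=='c' → l++,r--
[1,13] 'a'=='a' → l++,r--
[2,12] 'c'=='c' → l++,r--
[3,11] 'b'=='b' → l++,r--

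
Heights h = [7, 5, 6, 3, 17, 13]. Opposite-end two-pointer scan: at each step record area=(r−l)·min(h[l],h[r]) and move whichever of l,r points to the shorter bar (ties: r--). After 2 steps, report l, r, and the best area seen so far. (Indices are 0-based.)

l=0 r=5: min(7,13)*5=35 best=35 *, l++
l=1 r=5: min(5,13)*4=20 best=35, l++

l=2, r=5, best area=35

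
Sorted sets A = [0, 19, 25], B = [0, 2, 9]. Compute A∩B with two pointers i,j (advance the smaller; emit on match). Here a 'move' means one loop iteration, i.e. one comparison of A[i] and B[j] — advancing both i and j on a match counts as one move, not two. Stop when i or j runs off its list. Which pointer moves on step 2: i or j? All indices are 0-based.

i=0 j=0: 0==0 emit, i++,j++
i=1 j=1: 19>2, j++

j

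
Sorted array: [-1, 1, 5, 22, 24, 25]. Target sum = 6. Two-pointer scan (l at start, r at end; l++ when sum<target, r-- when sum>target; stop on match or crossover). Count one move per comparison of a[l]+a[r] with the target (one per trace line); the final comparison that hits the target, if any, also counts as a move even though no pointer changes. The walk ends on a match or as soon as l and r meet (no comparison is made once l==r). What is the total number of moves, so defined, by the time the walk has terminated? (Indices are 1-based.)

[1,6] -1+25=24 >6 → r--
[1,5] -1+24=23 >6 → r--
[1,4] -1+22=21 >6 → r--
[1,3] -1+5=4 <6 → l++
[2,3] 1+5=6 → found

5 moves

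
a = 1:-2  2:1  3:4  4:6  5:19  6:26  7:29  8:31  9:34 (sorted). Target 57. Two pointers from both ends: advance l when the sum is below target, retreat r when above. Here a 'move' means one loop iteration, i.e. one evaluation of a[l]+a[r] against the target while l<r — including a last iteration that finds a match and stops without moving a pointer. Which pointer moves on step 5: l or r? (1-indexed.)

l

l=1 r=9: -2+34=32 <57, l++
l=2 r=9: 1+34=35 <57, l++
l=3 r=9: 4+34=38 <57, l++
l=4 r=9: 6+34=40 <57, l++
l=5 r=9: 19+34=53 <57, l++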